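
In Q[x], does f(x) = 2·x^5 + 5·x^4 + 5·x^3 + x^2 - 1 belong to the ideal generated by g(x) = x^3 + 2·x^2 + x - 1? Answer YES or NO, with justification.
YES

In Q[x] the ideal (g) consists of all multiples of g, so f ∈ (g) iff g | f, i.e. iff the remainder of f on division by g is 0. Divide f by g (g is monic, so eliminate the leading term of the running remainder at each step):
  leading term 2·x^5: subtract (2·x^2)·g(x) = 2·x^5 + 4·x^4 + 2·x^3 - 2·x^2, leaving x^4 + 3·x^3 + 3·x^2 - 1
  leading term x^4: subtract (x)·g(x) = x^4 + 2·x^3 + x^2 - x, leaving x^3 + 2·x^2 + x - 1
  leading term x^3: subtract (1)·g(x) = x^3 + 2·x^2 + x - 1, leaving 0
The remainder is 0, so f(x) = g(x) · h(x) with h(x) = 2·x^2 + x + 1. Hence g | f, i.e. f ∈ (g).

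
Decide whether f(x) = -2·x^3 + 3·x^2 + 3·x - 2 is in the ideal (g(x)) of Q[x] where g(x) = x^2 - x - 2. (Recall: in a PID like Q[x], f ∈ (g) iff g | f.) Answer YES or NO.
YES

In Q[x] the ideal (g) consists of all multiples of g, so f ∈ (g) iff g | f, i.e. iff the remainder of f on division by g is 0. Divide f by g (g is monic, so eliminate the leading term of the running remainder at each step):
  leading term -2·x^3: subtract (-2·x)·g(x) = -2·x^3 + 2·x^2 + 4·x, leaving x^2 - x - 2
  leading term x^2: subtract (1)·g(x) = x^2 - x - 2, leaving 0
The remainder is 0, so f(x) = g(x) · h(x) with h(x) = 1 - 2·x. Hence g | f, i.e. f ∈ (g).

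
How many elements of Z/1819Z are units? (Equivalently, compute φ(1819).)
Z/1819Z has φ(1819) = 1696 units

An element a ∈ Z/1819Z is a unit iff gcd(a, 1819) = 1, so the number of units is φ(1819). φ is multiplicative, with φ(p^e) = p^e − p^(e−1). Factorise 1819 = 17 · 107. Then
  φ(1819) = (17 − 1) · (107 − 1) = 16 · 106 = 1696.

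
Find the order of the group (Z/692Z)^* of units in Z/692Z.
|(Z/692Z)^*| = 344

(Z/692Z)^* consists of the classes a with gcd(a, 692) = 1, so its order is φ(692). φ is multiplicative, with φ(p^e) = p^e − p^(e−1). Factorise 692 = 2^2 · 173. Then
  φ(692) = (2^2 − 2^1) · (173 − 1) = 2 · 172 = 344.
Thus |(Z/692Z)^*| = 344.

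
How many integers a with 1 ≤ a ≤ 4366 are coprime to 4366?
2088

The number of a ∈ {1, ..., 4366} with gcd(a, 4366) = 1 is by definition Euler's totient φ(4366). φ is multiplicative, with φ(p^e) = p^e − p^(e−1). Factorise 4366 = 2 · 37 · 59. Then
  φ(4366) = (2 − 1) · (37 − 1) · (59 − 1) = 1 · 36 · 58 = 2088.
So there are 2088 such integers.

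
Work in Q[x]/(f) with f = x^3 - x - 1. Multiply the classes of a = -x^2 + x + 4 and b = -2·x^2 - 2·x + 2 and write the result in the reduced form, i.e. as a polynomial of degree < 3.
First multiply in Q[x] without reducing: a · b = 2·x^4 - 12·x^2 - 6·x + 8. Now divide by f(x) = x^3 - x - 1, eliminating the leading term at each step:
  leading term 2·x^4: subtract (2·x)·f(x) = 2·x^4 - 2·x^2 - 2·x, leaving -10·x^2 - 4·x + 8
The degree is now < 3, so this is the remainder. Hence a · b ≡ -10·x^2 - 4·x + 8 in Q[x]/(f).

Final answer: a · b ≡ -10·x^2 - 4·x + 8 (mod f(x))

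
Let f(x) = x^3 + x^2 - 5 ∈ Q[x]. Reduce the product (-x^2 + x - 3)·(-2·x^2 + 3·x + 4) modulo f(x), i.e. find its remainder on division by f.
a · b ≡ 12·x^2 + 5·x - 47 (mod f(x))

First multiply in Q[x] without reducing: a · b = 2·x^4 - 5·x^3 + 5·x^2 - 5·x - 12. Now divide by f(x) = x^3 + x^2 - 5, eliminating the leading term at each step:
  leading term 2·x^4: subtract (2·x)·f(x) = 2·x^4 + 2·x^3 - 10·x, leaving -7·x^3 + 5·x^2 + 5·x - 12
  leading term -7·x^3: subtract (-7)·f(x) = -7·x^3 - 7·x^2 + 35, leaving 12·x^2 + 5·x - 47
The degree is now < 3, so this is the remainder. Hence a · b ≡ 12·x^2 + 5·x - 47 in Q[x]/(f).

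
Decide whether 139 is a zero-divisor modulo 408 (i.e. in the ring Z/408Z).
gcd(139, 408) = 1, so 139 is a unit in Z/408Z (it has a multiplicative inverse). A unit cannot be a zero-divisor: if 139·b ≡ 0 then multiplying both sides by 139^(−1) gives b ≡ 0. So 139 is not a zero-divisor.

Final answer: NO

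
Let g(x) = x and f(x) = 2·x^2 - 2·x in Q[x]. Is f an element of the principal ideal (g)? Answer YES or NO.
In Q[x] the ideal (g) consists of all multiples of g, so f ∈ (g) iff g | f, i.e. iff the remainder of f on division by g is 0. Divide f by g (g is monic, so eliminate the leading term of the running remainder at each step):
  leading term 2·x^2: subtract (2·x)·g(x) = 2·x^2, leaving -2·x
  leading term -2·x: subtract (-2)·g(x) = -2·x, leaving 0
The remainder is 0, so f(x) = g(x) · h(x) with h(x) = 2·x - 2. Hence g | f, i.e. f ∈ (g).

Final answer: YES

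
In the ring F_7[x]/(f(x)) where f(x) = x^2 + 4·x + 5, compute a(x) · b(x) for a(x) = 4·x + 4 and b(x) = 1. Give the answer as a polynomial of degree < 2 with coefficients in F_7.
a · b ≡ 4·x + 4 (mod f(x))

Multiply as integer polynomials: a · b = 4·x + 4. Reducing coefficients mod 7: a · b ≡ 4·x + 4. This already has degree < 2, so no reduction by f is needed. Hence a · b ≡ 4·x + 4 in F_7[x]/(f).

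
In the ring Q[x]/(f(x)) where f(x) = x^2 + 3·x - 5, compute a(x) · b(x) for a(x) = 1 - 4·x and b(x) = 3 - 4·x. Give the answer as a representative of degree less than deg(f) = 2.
First multiply in Q[x] without reducing: a · b = 16·x^2 - 16·x + 3. Now divide by f(x) = x^2 + 3·x - 5, eliminating the leading term at each step:
  leading term 16·x^2: subtract (16)·f(x) = 16·x^2 + 48·x - 80, leaving 83 - 64·x
The degree is now < 2, so this is the remainder. Hence a · b ≡ 83 - 64·x in Q[x]/(f).

Final answer: a · b ≡ 83 - 64·x (mod f(x))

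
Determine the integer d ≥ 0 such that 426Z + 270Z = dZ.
In the PID Z, (a, b) is generated by gcd(a, b). Compute gcd(426, 270) with the extended Euclidean algorithm, tracking rows (r, s, t) with s·426 + t·270 = r:
  row A: (426, 1, 0)   [1·426 + 0·270 = 426]
  row B: (270, 0, 1)   [0·426 + 1·270 = 270]
  426 = 1·270 + 156   → row C = row A − 1·row B = (156, 1, −1)   [check: 1·426 − 1·270 = 156]
  270 = 1·156 + 114   → row D = row B − 1·row C = (114, −1, 2)   [check: −1·426 + 2·270 = 114]
  156 = 1·114 + 42   → row E = row C − 1·row D = (42, 2, −3)   [check: 2·426 − 3·270 = 42]
  114 = 2·42 + 30   → row F = row D − 2·row E = (30, −5, 8)   [check: −5·426 + 8·270 = 30]
  42 = 1·30 + 12   → row G = row E − 1·row F = (12, 7, −11)   [check: 7·426 − 11·270 = 12]
  30 = 2·12 + 6   → row H = row F − 2·row G = (6, −19, 30)   [check: −19·426 + 30·270 = 6]
  12 = 2·6 + 0   → remainder 0, stop. gcd = 6 (last nonzero row H).
So gcd(426, 270) = 6, with Bézout identity −19·426 + 30·270 = 6. Containment (⊇): the Bézout identity exhibits 6 as an element of (426, 270), giving (6) ⊆ (426, 270). Containment (⊆): since 6 | 426 and 6 | 270 (426 = 6·71, 270 = 6·45), every Z-linear combination of 426 and 270 is divisible by 6, so (426, 270) ⊆ (6). Therefore (426, 270) = (6), d = 6.

Final answer: (426, 270) = (6); d = 6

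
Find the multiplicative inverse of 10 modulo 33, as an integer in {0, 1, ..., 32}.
Apply the extended Euclidean algorithm to (33, 10), tracking rows (r, s, t) with s·33 + t·10 = r. Each division r_prev = q·r_cur + r_new produces the new row as (previous row) − q·(current row):
  row A: (33, 1, 0)   [1·33 + 0·10 = 33]
  row B: (10, 0, 1)   [0·33 + 1·10 = 10]
  33 = 3·10 + 3   → row C = row A − 3·row B = (3, 1, −3)   [check: 1·33 − 3·10 = 3]
  10 = 3·3 + 1   → row D = row B − 3·row C = (1, −3, 10)   [check: −3·33 + 10·10 = 1]
  3 = 3·1 + 0   → remainder 0, stop. gcd = 1 (last nonzero row D).
The gcd is 1, so 10 is invertible mod 33. The last nonzero row gives −3·33 + 10·10 = 1, so t = 10. So 10^(−1) ≡ 10 (mod 33). Verify: 10 · 10 = 100 ≡ 1 (mod 33). ✓

Final answer: 10^(−1) ≡ 10 (mod 33)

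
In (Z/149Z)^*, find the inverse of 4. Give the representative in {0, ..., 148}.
4^(−1) ≡ 112 (mod 149)

Apply the extended Euclidean algorithm to (149, 4), tracking rows (r, s, t) with s·149 + t·4 = r. Each division r_prev = q·r_cur + r_new produces the new row as (previous row) − q·(current row):
  row A: (149, 1, 0)   [1·149 + 0·4 = 149]
  row B: (4, 0, 1)   [0·149 + 1·4 = 4]
  149 = 37·4 + 1   → row C = row A − 37·row B = (1, 1, −37)   [check: 1·149 − 37·4 = 1]
  4 = 4·1 + 0   → remainder 0, stop. gcd = 1 (last nonzero row C).
The gcd is 1, so 4 is invertible mod 149. The last nonzero row gives 1·149 − 37·4 = 1, so t = −37. So 4^(−1) ≡ −37 ≡ 112 (mod 149). Verify: 4 · 112 = 448 ≡ 1 (mod 149). ✓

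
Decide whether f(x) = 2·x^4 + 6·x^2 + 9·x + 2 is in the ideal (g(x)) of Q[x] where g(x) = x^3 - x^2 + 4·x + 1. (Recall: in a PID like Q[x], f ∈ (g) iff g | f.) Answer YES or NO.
NO

In Q[x] the ideal (g) consists of all multiples of g, so f ∈ (g) iff g | f, i.e. iff the remainder of f on division by g is 0. Divide f by g (g is monic, so eliminate the leading term of the running remainder at each step):
  leading term 2·x^4: subtract (2·x)·g(x) = 2·x^4 - 2·x^3 + 8·x^2 + 2·x, leaving 2·x^3 - 2·x^2 + 7·x + 2
  leading term 2·x^3: subtract (2)·g(x) = 2·x^3 - 2·x^2 + 8·x + 2, leaving -x
The remainder r(x) = -x ≠ 0 (and deg r < deg g), so g ∤ f, i.e. f ∉ (g).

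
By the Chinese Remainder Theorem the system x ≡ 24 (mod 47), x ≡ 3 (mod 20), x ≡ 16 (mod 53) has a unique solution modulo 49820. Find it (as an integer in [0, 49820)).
The moduli 47, 20, 53 are pairwise coprime, so by the CRT there is a unique solution mod 47·20·53 = 49820.
Solve by successive substitution. Start with x ≡ 24 (mod 47).
  Combine with x ≡ 3 (mod 20): write x = 24 + 47·t and require 24 + 47·t ≡ 3 (mod 20), i.e. 47·t ≡ 3 − 24 ≡ 19 (mod 20). Since 47^(−1) ≡ 3 (mod 20) (47 ≡ 7 (mod 20)), t ≡ 3·19 ≡ 17 (mod 20). So x ≡ 24 + 47·17 = 823 (mod 940).
  Combine with x ≡ 16 (mod 53): write x = 823 + 940·t and require 823 + 940·t ≡ 16 (mod 53), i.e. 940·t ≡ 16 − 823 ≡ 41 (mod 53). Since 940^(−1) ≡ 34 (mod 53) (940 ≡ 39 (mod 53)), t ≡ 34·41 ≡ 16 (mod 53). So x ≡ 823 + 940·16 = 15863 (mod 49820).
Unique solution in [0, 49820): x = 15863.

Final answer: x ≡ 15863 (mod 49820); the representative in [0, 49820) is 15863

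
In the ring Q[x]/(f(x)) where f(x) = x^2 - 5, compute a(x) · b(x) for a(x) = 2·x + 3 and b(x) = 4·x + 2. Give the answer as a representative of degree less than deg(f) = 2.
First multiply in Q[x] without reducing: a · b = 8·x^2 + 16·x + 6. Now divide by f(x) = x^2 - 5, eliminating the leading term at each step:
  leading term 8·x^2: subtract (8)·f(x) = 8·x^2 - 40, leaving 16·x + 46
The degree is now < 2, so this is the remainder. Hence a · b ≡ 16·x + 46 in Q[x]/(f).

Final answer: a · b ≡ 16·x + 46 (mod f(x))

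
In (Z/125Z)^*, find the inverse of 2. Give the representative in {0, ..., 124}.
2^(−1) ≡ 63 (mod 125)

Apply the extended Euclidean algorithm to (125, 2), tracking rows (r, s, t) with s·125 + t·2 = r. Each division r_prev = q·r_cur + r_new produces the new row as (previous row) − q·(current row):
  row A: (125, 1, 0)   [1·125 + 0·2 = 125]
  row B: (2, 0, 1)   [0·125 + 1·2 = 2]
  125 = 62·2 + 1   → row C = row A − 62·row B = (1, 1, −62)   [check: 1·125 − 62·2 = 1]
  2 = 2·1 + 0   → remainder 0, stop. gcd = 1 (last nonzero row C).
The gcd is 1, so 2 is invertible mod 125. The last nonzero row gives 1·125 − 62·2 = 1, so t = −62. So 2^(−1) ≡ −62 ≡ 63 (mod 125). Verify: 2 · 63 = 126 ≡ 1 (mod 125). ✓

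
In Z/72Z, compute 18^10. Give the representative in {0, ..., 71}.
Use repeated squaring. Binary(10) = 1010. Walk through the bits of the exponent 10 left-to-right: at each bit after the leading one, square the running value, then multiply by 18 if the bit is 1 (always reducing mod 72):
  bit 1 = 1 (leading): start with 18.
  bit 2 = 0: square 18^2 = 324 ≡ 36 (mod 72).
  bit 3 = 1: square 36^2 = 1296 ≡ 0; bit is 1, so multiply 0·18 = 0 (mod 72).
  bit 4 = 0: square 0^2 = 0 (mod 72).
Final value: 18^10 ≡ 0 (mod 72).

Final answer: 0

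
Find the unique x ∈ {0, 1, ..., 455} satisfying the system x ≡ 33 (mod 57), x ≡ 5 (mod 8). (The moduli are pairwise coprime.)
The moduli 57, 8 are pairwise coprime, so by the CRT there is a unique solution mod 57·8 = 456.
Solve by successive substitution. Start with x ≡ 33 (mod 57).
  Combine with x ≡ 5 (mod 8): write x = 33 + 57·t and require 33 + 57·t ≡ 5 (mod 8), i.e. 57·t ≡ 5 − 33 ≡ 4 (mod 8). Since 57^(−1) ≡ 1 (mod 8) (57 ≡ 1 (mod 8)), t ≡ 1·4 ≡ 4 (mod 8). So x ≡ 33 + 57·4 = 261 (mod 456).
Unique solution in [0, 456): x = 261.

Final answer: x ≡ 261 (mod 456); the representative in [0, 456) is 261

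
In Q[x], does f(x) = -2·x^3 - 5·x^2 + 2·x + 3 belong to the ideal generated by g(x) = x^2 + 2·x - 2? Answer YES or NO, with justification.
NO

In Q[x] the ideal (g) consists of all multiples of g, so f ∈ (g) iff g | f, i.e. iff the remainder of f on division by g is 0. Divide f by g (g is monic, so eliminate the leading term of the running remainder at each step):
  leading term -2·x^3: subtract (-2·x)·g(x) = -2·x^3 - 4·x^2 + 4·x, leaving -x^2 - 2·x + 3
  leading term -x^2: subtract (-1)·g(x) = -x^2 - 2·x + 2, leaving 1
The remainder r(x) = 1 ≠ 0 (and deg r < deg g), so g ∤ f, i.e. f ∉ (g).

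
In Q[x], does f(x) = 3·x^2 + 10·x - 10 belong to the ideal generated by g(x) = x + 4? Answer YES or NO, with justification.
In Q[x] the ideal (g) consists of all multiples of g, so f ∈ (g) iff g | f, i.e. iff the remainder of f on division by g is 0. Divide f by g (g is monic, so eliminate the leading term of the running remainder at each step):
  leading term 3·x^2: subtract (3·x)·g(x) = 3·x^2 + 12·x, leaving -2·x - 10
  leading term -2·x: subtract (-2)·g(x) = -2·x - 8, leaving -2
The remainder r(x) = -2 ≠ 0 (and deg r < deg g), so g ∤ f, i.e. f ∉ (g).

Final answer: NO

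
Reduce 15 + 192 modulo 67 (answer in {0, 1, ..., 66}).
Reduce the summands first: 192 ≡ 58 (mod 67), so 15 + 192 ≡ 15 + 58 (mod 67). 15 + 58 = 73; 73 = 1·67 + 6, so (15 + 192) mod 67 = 6.

Final answer: 6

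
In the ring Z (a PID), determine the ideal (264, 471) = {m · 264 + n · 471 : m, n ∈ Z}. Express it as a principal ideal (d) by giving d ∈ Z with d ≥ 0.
In the PID Z, (a, b) is generated by gcd(a, b). Compute gcd(471, 264) with the extended Euclidean algorithm, tracking rows (r, s, t) with s·471 + t·264 = r:
  row A: (471, 1, 0)   [1·471 + 0·264 = 471]
  row B: (264, 0, 1)   [0·471 + 1·264 = 264]
  471 = 1·264 + 207   → row C = row A − 1·row B = (207, 1, −1)   [check: 1·471 − 1·264 = 207]
  264 = 1·207 + 57   → row D = row B − 1·row C = (57, −1, 2)   [check: −1·471 + 2·264 = 57]
  207 = 3·57 + 36   → row E = row C − 3·row D = (36, 4, −7)   [check: 4·471 − 7·264 = 36]
  57 = 1·36 + 21   → row F = row D − 1·row E = (21, −5, 9)   [check: −5·471 + 9·264 = 21]
  36 = 1·21 + 15   → row G = row E − 1·row F = (15, 9, −16)   [check: 9·471 − 16·264 = 15]
  21 = 1·15 + 6   → row H = row F − 1·row G = (6, −14, 25)   [check: −14·471 + 25·264 = 6]
  15 = 2·6 + 3   → row I = row G − 2·row H = (3, 37, −66)   [check: 37·471 − 66·264 = 3]
  6 = 2·3 + 0   → remainder 0, stop. gcd = 3 (last nonzero row I).
So gcd(264, 471) = 3, with Bézout identity 37·471 − 66·264 = 3. Containment (⊇): the Bézout identity exhibits 3 as an element of (264, 471), giving (3) ⊆ (264, 471). Containment (⊆): since 3 | 264 and 3 | 471 (264 = 3·88, 471 = 3·157), every Z-linear combination of 264 and 471 is divisible by 3, so (264, 471) ⊆ (3). Therefore (264, 471) = (3), d = 3.

Final answer: (264, 471) = (3); d = 3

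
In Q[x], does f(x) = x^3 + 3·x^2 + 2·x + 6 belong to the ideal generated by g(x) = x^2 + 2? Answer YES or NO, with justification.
YES

In Q[x] the ideal (g) consists of all multiples of g, so f ∈ (g) iff g | f, i.e. iff the remainder of f on division by g is 0. Divide f by g (g is monic, so eliminate the leading term of the running remainder at each step):
  leading term x^3: subtract (x)·g(x) = x^3 + 2·x, leaving 3·x^2 + 6
  leading term 3·x^2: subtract (3)·g(x) = 3·x^2 + 6, leaving 0
The remainder is 0, so f(x) = g(x) · h(x) with h(x) = x + 3. Hence g | f, i.e. f ∈ (g).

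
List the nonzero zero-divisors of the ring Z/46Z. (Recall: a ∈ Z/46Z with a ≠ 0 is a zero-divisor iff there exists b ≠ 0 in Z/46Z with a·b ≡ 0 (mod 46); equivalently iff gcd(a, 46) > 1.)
nonzero zero-divisors of Z/46Z = {2, 4, 6, 8, 10, 12, 14, 16, 18, 20, 22, 23, 24, 26, 28, 30, 32, 34, 36, 38, 40, 42, 44}

An element a ∈ Z/46Z (with a ≠ 0) is a zero-divisor iff gcd(a, 46) > 1 (because a is a unit precisely when gcd(a, n) = 1, and in Z/nZ every nonzero, non-unit element is a zero-divisor). Scan a = 1, ..., 45 and keep those with gcd(a, 46) > 1:
  gcd(2, 46) = 2, gcd(4, 46) = 2, gcd(6, 46) = 2, gcd(8, 46) = 2, gcd(10, 46) = 2, gcd(12, 46) = 2, gcd(14, 46) = 2, gcd(16, 46) = 2, gcd(18, 46) = 2, gcd(20, 46) = 2, gcd(22, 46) = 2, gcd(23, 46) = 23, gcd(24, 46) = 2, gcd(26, 46) = 2, gcd(28, 46) = 2, gcd(30, 46) = 2, gcd(32, 46) = 2, gcd(34, 46) = 2, gcd(36, 46) = 2, gcd(38, 46) = 2, gcd(40, 46) = 2, gcd(42, 46) = 2, gcd(44, 46) = 2.
All other a ∈ {1, ..., 45} have gcd(a, 46) = 1 and are units. So the nonzero zero-divisors are exactly the 23 values of a appearing in this scan.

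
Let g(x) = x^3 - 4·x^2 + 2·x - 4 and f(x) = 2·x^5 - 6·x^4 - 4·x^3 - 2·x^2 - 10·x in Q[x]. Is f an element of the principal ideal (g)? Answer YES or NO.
In Q[x] the ideal (g) consists of all multiples of g, so f ∈ (g) iff g | f, i.e. iff the remainder of f on division by g is 0. Divide f by g (g is monic, so eliminate the leading term of the running remainder at each step):
  leading term 2·x^5: subtract (2·x^2)·g(x) = 2·x^5 - 8·x^4 + 4·x^3 - 8·x^2, leaving 2·x^4 - 8·x^3 + 6·x^2 - 10·x
  leading term 2·x^4: subtract (2·x)·g(x) = 2·x^4 - 8·x^3 + 4·x^2 - 8·x, leaving 2·x^2 - 2·x
The remainder r(x) = 2·x^2 - 2·x ≠ 0 (and deg r < deg g), so g ∤ f, i.e. f ∉ (g).

Final answer: NO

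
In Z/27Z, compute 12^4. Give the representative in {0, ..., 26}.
0

Use repeated squaring. Binary(4) = 100. Walk through the bits of the exponent 4 left-to-right: at each bit after the leading one, square the running value, then multiply by 12 if the bit is 1 (always reducing mod 27):
  bit 1 = 1 (leading): start with 12.
  bit 2 = 0: square 12^2 = 144 ≡ 9 (mod 27).
  bit 3 = 0: square 9^2 = 81 ≡ 0 (mod 27).
Final value: 12^4 ≡ 0 (mod 27).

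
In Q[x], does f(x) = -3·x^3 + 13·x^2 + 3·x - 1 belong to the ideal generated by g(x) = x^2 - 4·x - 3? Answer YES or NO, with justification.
NO

In Q[x] the ideal (g) consists of all multiples of g, so f ∈ (g) iff g | f, i.e. iff the remainder of f on division by g is 0. Divide f by g (g is monic, so eliminate the leading term of the running remainder at each step):
  leading term -3·x^3: subtract (-3·x)·g(x) = -3·x^3 + 12·x^2 + 9·x, leaving x^2 - 6·x - 1
  leading term x^2: subtract (1)·g(x) = x^2 - 4·x - 3, leaving 2 - 2·x
The remainder r(x) = 2 - 2·x ≠ 0 (and deg r < deg g), so g ∤ f, i.e. f ∉ (g).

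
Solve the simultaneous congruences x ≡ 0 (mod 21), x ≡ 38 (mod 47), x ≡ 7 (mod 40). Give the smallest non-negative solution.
The moduli 21, 47, 40 are pairwise coprime, so by the CRT there is a unique solution mod 21·47·40 = 39480.
Solve by successive substitution. Start with x ≡ 0 (mod 21).
  Combine with x ≡ 38 (mod 47): write x = 21·t and require 21·t ≡ 38 (mod 47). Since 21^(−1) ≡ 9 (mod 47), t ≡ 9·38 ≡ 13 (mod 47). So x ≡ 21·13 = 273 (mod 987).
  Combine with x ≡ 7 (mod 40): write x = 273 + 987·t and require 273 + 987·t ≡ 7 (mod 40), i.e. 987·t ≡ 7 − 273 ≡ 14 (mod 40). Since 987^(−1) ≡ 3 (mod 40) (987 ≡ 27 (mod 40)), t ≡ 3·14 ≡ 2 (mod 40). So x ≡ 273 + 987·2 = 2247 (mod 39480).
Unique solution in [0, 39480): x = 2247.

Final answer: x ≡ 2247 (mod 39480); the representative in [0, 39480) is 2247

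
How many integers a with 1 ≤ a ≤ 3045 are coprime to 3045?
1344

The number of a ∈ {1, ..., 3045} with gcd(a, 3045) = 1 is by definition Euler's totient φ(3045). φ is multiplicative, with φ(p^e) = p^e − p^(e−1). Factorise 3045 = 3 · 5 · 7 · 29. Then
  φ(3045) = (3 − 1) · (5 − 1) · (7 − 1) · (29 − 1) = 2 · 4 · 6 · 28 = 1344.
So there are 1344 such integers.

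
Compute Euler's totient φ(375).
φ(375) = 200

φ is multiplicative, with φ(p^e) = p^e − p^(e−1). Factorise 375 = 3 · 5^3. Then
  φ(375) = (3 − 1) · (5^3 − 5^2) = 2 · 100 = 200.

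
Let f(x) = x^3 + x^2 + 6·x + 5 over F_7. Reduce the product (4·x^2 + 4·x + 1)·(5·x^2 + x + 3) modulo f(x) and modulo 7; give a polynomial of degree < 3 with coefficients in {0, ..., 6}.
Multiply as integer polynomials: a · b = 20·x^4 + 24·x^3 + 21·x^2 + 13·x + 3. Reducing coefficients mod 7: a · b ≡ 6·x^4 + 3·x^3 + 6·x + 3. Now divide by f(x) = x^3 + x^2 + 6·x + 5 in F_7[x], eliminating the leading term at each step:
  leading term 6·x^4: subtract (6·x)·f(x) = 6·x^4 + 6·x^3 + x^2 + 2·x, leaving 4·x^3 + 6·x^2 + 4·x + 3 (coefficients mod 7)
  leading term 4·x^3: subtract (4)·f(x) = 4·x^3 + 4·x^2 + 3·x + 6, leaving 2·x^2 + x + 4 (coefficients mod 7)
The degree is now < 3, so this is the remainder. Hence a · b ≡ 2·x^2 + x + 4 in F_7[x]/(f).

Final answer: a · b ≡ 2·x^2 + x + 4 (mod f(x))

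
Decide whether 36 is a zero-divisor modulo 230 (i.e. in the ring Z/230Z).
YES

gcd(36, 230) = 2 > 1, so 36 is not a unit in Z/230Z. In Z/nZ every nonzero non-unit is a zero-divisor: explicitly, take b = 230/gcd = 115 ≠ 0 (mod 230); then 36·115 = 4140 = 18·230, i.e. 36·115 ≡ 0 (mod 230). So 36 is a zero-divisor.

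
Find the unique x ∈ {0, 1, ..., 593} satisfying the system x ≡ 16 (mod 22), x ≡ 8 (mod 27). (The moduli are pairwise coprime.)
The moduli 22, 27 are pairwise coprime, so by the CRT there is a unique solution mod 22·27 = 594.
Solve by successive substitution. Start with x ≡ 16 (mod 22).
  Combine with x ≡ 8 (mod 27): write x = 16 + 22·t and require 16 + 22·t ≡ 8 (mod 27), i.e. 22·t ≡ 8 − 16 ≡ 19 (mod 27). Since 22^(−1) ≡ 16 (mod 27), t ≡ 16·19 ≡ 7 (mod 27). So x ≡ 16 + 22·7 = 170 (mod 594).
Unique solution in [0, 594): x = 170.

Final answer: x ≡ 170 (mod 594); the representative in [0, 594) is 170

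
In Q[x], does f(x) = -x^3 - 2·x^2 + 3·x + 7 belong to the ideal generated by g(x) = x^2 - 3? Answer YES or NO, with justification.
In Q[x] the ideal (g) consists of all multiples of g, so f ∈ (g) iff g | f, i.e. iff the remainder of f on division by g is 0. Divide f by g (g is monic, so eliminate the leading term of the running remainder at each step):
  leading term -x^3: subtract (-x)·g(x) = -x^3 + 3·x, leaving 7 - 2·x^2
  leading term -2·x^2: subtract (-2)·g(x) = 6 - 2·x^2, leaving 1
The remainder r(x) = 1 ≠ 0 (and deg r < deg g), so g ∤ f, i.e. f ∉ (g).

Final answer: NO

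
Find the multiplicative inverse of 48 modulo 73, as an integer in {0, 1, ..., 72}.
48^(−1) ≡ 35 (mod 73)

Apply the extended Euclidean algorithm to (73, 48), tracking rows (r, s, t) with s·73 + t·48 = r. Each division r_prev = q·r_cur + r_new produces the new row as (previous row) − q·(current row):
  row A: (73, 1, 0)   [1·73 + 0·48 = 73]
  row B: (48, 0, 1)   [0·73 + 1·48 = 48]
  73 = 1·48 + 25   → row C = row A − 1·row B = (25, 1, −1)   [check: 1·73 − 1·48 = 25]
  48 = 1·25 + 23   → row D = row B − 1·row C = (23, −1, 2)   [check: −1·73 + 2·48 = 23]
  25 = 1·23 + 2   → row E = row C − 1·row D = (2, 2, −3)   [check: 2·73 − 3·48 = 2]
  23 = 11·2 + 1   → row F = row D − 11·row E = (1, −23, 35)   [check: −23·73 + 35·48 = 1]
  2 = 2·1 + 0   → remainder 0, stop. gcd = 1 (last nonzero row F).
The gcd is 1, so 48 is invertible mod 73. The last nonzero row gives −23·73 + 35·48 = 1, so t = 35. So 48^(−1) ≡ 35 (mod 73). Verify: 48 · 35 = 1680 ≡ 1 (mod 73). ✓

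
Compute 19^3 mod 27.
1

Use repeated squaring. Binary(3) = 11. Walk through the bits of the exponent 3 left-to-right: at each bit after the leading one, square the running value, then multiply by 19 if the bit is 1 (always reducing mod 27):
  bit 1 = 1 (leading): start with 19.
  bit 2 = 1: square 19^2 = 361 ≡ 10; bit is 1, so multiply 10·19 = 190 ≡ 1 (mod 27).
Final value: 19^3 ≡ 1 (mod 27).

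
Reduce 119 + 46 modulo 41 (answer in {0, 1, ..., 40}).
1

Reduce the summands first: 119 ≡ 37, 46 ≡ 5 (mod 41), so 119 + 46 ≡ 37 + 5 (mod 41). 37 + 5 = 42; 42 = 1·41 + 1, so (119 + 46) mod 41 = 1.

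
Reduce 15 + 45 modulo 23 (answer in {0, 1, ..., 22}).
14

Reduce the summands first: 45 ≡ 22 (mod 23), so 15 + 45 ≡ 15 + 22 (mod 23). 15 + 22 = 37; 37 = 1·23 + 14, so (15 + 45) mod 23 = 14.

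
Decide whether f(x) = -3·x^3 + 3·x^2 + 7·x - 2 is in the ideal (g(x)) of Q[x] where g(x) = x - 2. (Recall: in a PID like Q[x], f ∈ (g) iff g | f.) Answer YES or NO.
In Q[x] the ideal (g) consists of all multiples of g, so f ∈ (g) iff g | f, i.e. iff the remainder of f on division by g is 0. Divide f by g (g is monic, so eliminate the leading term of the running remainder at each step):
  leading term -3·x^3: subtract (-3·x^2)·g(x) = -3·x^3 + 6·x^2, leaving -3·x^2 + 7·x - 2
  leading term -3·x^2: subtract (-3·x)·g(x) = -3·x^2 + 6·x, leaving x - 2
  leading term x: subtract (1)·g(x) = x - 2, leaving 0
The remainder is 0, so f(x) = g(x) · h(x) with h(x) = -3·x^2 - 3·x + 1. Hence g | f, i.e. f ∈ (g).

Final answer: YES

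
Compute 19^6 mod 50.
31

Use repeated squaring. Binary(6) = 110. Walk through the bits of the exponent 6 left-to-right: at each bit after the leading one, square the running value, then multiply by 19 if the bit is 1 (always reducing mod 50):
  bit 1 = 1 (leading): start with 19.
  bit 2 = 1: square 19^2 = 361 ≡ 11; bit is 1, so multiply 11·19 = 209 ≡ 9 (mod 50).
  bit 3 = 0: square 9^2 = 81 ≡ 31 (mod 50).
Final value: 19^6 ≡ 31 (mod 50).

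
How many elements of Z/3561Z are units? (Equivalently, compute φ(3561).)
An element a ∈ Z/3561Z is a unit iff gcd(a, 3561) = 1, so the number of units is φ(3561). φ is multiplicative, with φ(p^e) = p^e − p^(e−1). Factorise 3561 = 3 · 1187. Then
  φ(3561) = (3 − 1) · (1187 − 1) = 2 · 1186 = 2372.

Final answer: Z/3561Z has φ(3561) = 2372 units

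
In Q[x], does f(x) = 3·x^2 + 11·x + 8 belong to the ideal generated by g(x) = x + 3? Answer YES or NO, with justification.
In Q[x] the ideal (g) consists of all multiples of g, so f ∈ (g) iff g | f, i.e. iff the remainder of f on division by g is 0. Divide f by g (g is monic, so eliminate the leading term of the running remainder at each step):
  leading term 3·x^2: subtract (3·x)·g(x) = 3·x^2 + 9·x, leaving 2·x + 8
  leading term 2·x: subtract (2)·g(x) = 2·x + 6, leaving 2
The remainder r(x) = 2 ≠ 0 (and deg r < deg g), so g ∤ f, i.e. f ∉ (g).

Final answer: NO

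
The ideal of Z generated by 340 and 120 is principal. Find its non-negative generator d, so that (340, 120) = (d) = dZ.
(340, 120) = (20); d = 20

In the PID Z, (a, b) is generated by gcd(a, b). Compute gcd(340, 120) with the extended Euclidean algorithm, tracking rows (r, s, t) with s·340 + t·120 = r:
  row A: (340, 1, 0)   [1·340 + 0·120 = 340]
  row B: (120, 0, 1)   [0·340 + 1·120 = 120]
  340 = 2·120 + 100   → row C = row A − 2·row B = (100, 1, −2)   [check: 1·340 − 2·120 = 100]
  120 = 1·100 + 20   → row D = row B − 1·row C = (20, −1, 3)   [check: −1·340 + 3·120 = 20]
  100 = 5·20 + 0   → remainder 0, stop. gcd = 20 (last nonzero row D).
So gcd(340, 120) = 20, with Bézout identity −1·340 + 3·120 = 20. Containment (⊇): the Bézout identity exhibits 20 as an element of (340, 120), giving (20) ⊆ (340, 120). Containment (⊆): since 20 | 340 and 20 | 120 (340 = 20·17, 120 = 20·6), every Z-linear combination of 340 and 120 is divisible by 20, so (340, 120) ⊆ (20). Therefore (340, 120) = (20), d = 20.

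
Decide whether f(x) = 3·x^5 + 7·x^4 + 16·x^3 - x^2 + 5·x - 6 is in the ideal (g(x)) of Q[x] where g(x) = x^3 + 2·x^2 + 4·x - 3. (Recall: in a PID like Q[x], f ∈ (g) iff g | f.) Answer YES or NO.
YES

In Q[x] the ideal (g) consists of all multiples of g, so f ∈ (g) iff g | f, i.e. iff the remainder of f on division by g is 0. Divide f by g (g is monic, so eliminate the leading term of the running remainder at each step):
  leading term 3·x^5: subtract (3·x^2)·g(x) = 3·x^5 + 6·x^4 + 12·x^3 - 9·x^2, leaving x^4 + 4·x^3 + 8·x^2 + 5·x - 6
  leading term x^4: subtract (x)·g(x) = x^4 + 2·x^3 + 4·x^2 - 3·x, leaving 2·x^3 + 4·x^2 + 8·x - 6
  leading term 2·x^3: subtract (2)·g(x) = 2·x^3 + 4·x^2 + 8·x - 6, leaving 0
The remainder is 0, so f(x) = g(x) · h(x) with h(x) = 3·x^2 + x + 2. Hence g | f, i.e. f ∈ (g).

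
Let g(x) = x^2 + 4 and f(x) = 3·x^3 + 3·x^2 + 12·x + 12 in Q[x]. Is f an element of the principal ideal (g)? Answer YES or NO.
YES

In Q[x] the ideal (g) consists of all multiples of g, so f ∈ (g) iff g | f, i.e. iff the remainder of f on division by g is 0. Divide f by g (g is monic, so eliminate the leading term of the running remainder at each step):
  leading term 3·x^3: subtract (3·x)·g(x) = 3·x^3 + 12·x, leaving 3·x^2 + 12
  leading term 3·x^2: subtract (3)·g(x) = 3·x^2 + 12, leaving 0
The remainder is 0, so f(x) = g(x) · h(x) with h(x) = 3·x + 3. Hence g | f, i.e. f ∈ (g).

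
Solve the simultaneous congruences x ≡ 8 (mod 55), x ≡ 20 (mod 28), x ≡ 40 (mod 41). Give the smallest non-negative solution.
The moduli 55, 28, 41 are pairwise coprime, so by the CRT there is a unique solution mod 55·28·41 = 63140.
Solve by successive substitution. Start with x ≡ 8 (mod 55).
  Combine with x ≡ 20 (mod 28): write x = 8 + 55·t and require 8 + 55·t ≡ 20 (mod 28), i.e. 55·t ≡ 20 − 8 ≡ 12 (mod 28). Since 55^(−1) ≡ 27 (mod 28) (55 ≡ 27 (mod 28)), t ≡ 27·12 ≡ 16 (mod 28). So x ≡ 8 + 55·16 = 888 (mod 1540).
  Combine with x ≡ 40 (mod 41): write x = 888 + 1540·t and require 888 + 1540·t ≡ 40 (mod 41), i.e. 1540·t ≡ 40 − 888 ≡ 13 (mod 41). Since 1540^(−1) ≡ 25 (mod 41) (1540 ≡ 23 (mod 41)), t ≡ 25·13 ≡ 38 (mod 41). So x ≡ 888 + 1540·38 = 59408 (mod 63140).
Unique solution in [0, 63140): x = 59408.

Final answer: x ≡ 59408 (mod 63140); the representative in [0, 63140) is 59408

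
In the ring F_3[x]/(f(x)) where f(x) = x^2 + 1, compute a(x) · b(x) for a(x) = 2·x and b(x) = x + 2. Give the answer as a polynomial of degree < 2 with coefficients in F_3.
a · b ≡ x + 1 (mod f(x))

Multiply as integer polynomials: a · b = 2·x^2 + 4·x. Reducing coefficients mod 3: a · b ≡ 2·x^2 + x. Now divide by f(x) = x^2 + 1 in F_3[x], eliminating the leading term at each step:
  leading term 2·x^2: subtract (2)·f(x) = 2·x^2 + 2, leaving x + 1 (coefficients mod 3)
The degree is now < 2, so this is the remainder. Hence a · b ≡ x + 1 in F_3[x]/(f).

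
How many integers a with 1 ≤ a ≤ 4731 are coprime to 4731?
2952

The number of a ∈ {1, ..., 4731} with gcd(a, 4731) = 1 is by definition Euler's totient φ(4731). φ is multiplicative, with φ(p^e) = p^e − p^(e−1). Factorise 4731 = 3 · 19 · 83. Then
  φ(4731) = (3 − 1) · (19 − 1) · (83 − 1) = 2 · 18 · 82 = 2952.
So there are 2952 such integers.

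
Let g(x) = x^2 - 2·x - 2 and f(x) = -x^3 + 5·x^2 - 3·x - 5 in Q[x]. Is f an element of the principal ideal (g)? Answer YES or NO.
NO

In Q[x] the ideal (g) consists of all multiples of g, so f ∈ (g) iff g | f, i.e. iff the remainder of f on division by g is 0. Divide f by g (g is monic, so eliminate the leading term of the running remainder at each step):
  leading term -x^3: subtract (-x)·g(x) = -x^3 + 2·x^2 + 2·x, leaving 3·x^2 - 5·x - 5
  leading term 3·x^2: subtract (3)·g(x) = 3·x^2 - 6·x - 6, leaving x + 1
The remainder r(x) = x + 1 ≠ 0 (and deg r < deg g), so g ∤ f, i.e. f ∉ (g).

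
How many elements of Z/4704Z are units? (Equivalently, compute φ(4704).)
An element a ∈ Z/4704Z is a unit iff gcd(a, 4704) = 1, so the number of units is φ(4704). φ is multiplicative, with φ(p^e) = p^e − p^(e−1). Factorise 4704 = 2^5 · 3 · 7^2. Then
  φ(4704) = (2^5 − 2^4) · (3 − 1) · (7^2 − 7^1) = 16 · 2 · 42 = 1344.

Final answer: Z/4704Z has φ(4704) = 1344 units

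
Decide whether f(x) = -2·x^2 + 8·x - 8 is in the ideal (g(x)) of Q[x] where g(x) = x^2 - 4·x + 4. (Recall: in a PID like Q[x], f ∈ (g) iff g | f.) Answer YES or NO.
In Q[x] the ideal (g) consists of all multiples of g, so f ∈ (g) iff g | f, i.e. iff the remainder of f on division by g is 0. Divide f by g (g is monic, so eliminate the leading term of the running remainder at each step):
  leading term -2·x^2: subtract (-2)·g(x) = -2·x^2 + 8·x - 8, leaving 0
The remainder is 0, so f(x) = g(x) · h(x) with h(x) = -2. Hence g | f, i.e. f ∈ (g).

Final answer: YES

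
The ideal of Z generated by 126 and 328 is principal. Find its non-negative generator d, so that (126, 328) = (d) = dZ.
(126, 328) = (2); d = 2

In the PID Z, (a, b) is generated by gcd(a, b). Compute gcd(328, 126) with the extended Euclidean algorithm, tracking rows (r, s, t) with s·328 + t·126 = r:
  row A: (328, 1, 0)   [1·328 + 0·126 = 328]
  row B: (126, 0, 1)   [0·328 + 1·126 = 126]
  328 = 2·126 + 76   → row C = row A − 2·row B = (76, 1, −2)   [check: 1·328 − 2·126 = 76]
  126 = 1·76 + 50   → row D = row B − 1·row C = (50, −1, 3)   [check: −1·328 + 3·126 = 50]
  76 = 1·50 + 26   → row E = row C − 1·row D = (26, 2, −5)   [check: 2·328 − 5·126 = 26]
  50 = 1·26 + 24   → row F = row D − 1·row E = (24, −3, 8)   [check: −3·328 + 8·126 = 24]
  26 = 1·24 + 2   → row G = row E − 1·row F = (2, 5, −13)   [check: 5·328 − 13·126 = 2]
  24 = 12·2 + 0   → remainder 0, stop. gcd = 2 (last nonzero row G).
So gcd(126, 328) = 2, with Bézout identity 5·328 − 13·126 = 2. Containment (⊇): the Bézout identity exhibits 2 as an element of (126, 328), giving (2) ⊆ (126, 328). Containment (⊆): since 2 | 126 and 2 | 328 (126 = 2·63, 328 = 2·164), every Z-linear combination of 126 and 328 is divisible by 2, so (126, 328) ⊆ (2). Therefore (126, 328) = (2), d = 2.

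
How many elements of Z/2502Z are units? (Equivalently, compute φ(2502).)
Z/2502Z has φ(2502) = 828 units

An element a ∈ Z/2502Z is a unit iff gcd(a, 2502) = 1, so the number of units is φ(2502). φ is multiplicative, with φ(p^e) = p^e − p^(e−1). Factorise 2502 = 2 · 3^2 · 139. Then
  φ(2502) = (2 − 1) · (3^2 − 3^1) · (139 − 1) = 1 · 6 · 138 = 828.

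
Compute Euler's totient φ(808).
φ(808) = 400

φ is multiplicative, with φ(p^e) = p^e − p^(e−1). Factorise 808 = 2^3 · 101. Then
  φ(808) = (2^3 − 2^2) · (101 − 1) = 4 · 100 = 400.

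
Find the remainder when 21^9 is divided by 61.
11

Use repeated squaring. Binary(9) = 1001. Walk through the bits of the exponent 9 left-to-right: at each bit after the leading one, square the running value, then multiply by 21 if the bit is 1 (always reducing mod 61):
  bit 1 = 1 (leading): start with 21.
  bit 2 = 0: square 21^2 = 441 ≡ 14 (mod 61).
  bit 3 = 0: square 14^2 = 196 ≡ 13 (mod 61).
  bit 4 = 1: square 13^2 = 169 ≡ 47; bit is 1, so multiply 47·21 = 987 ≡ 11 (mod 61).
Final value: 21^9 ≡ 11 (mod 61).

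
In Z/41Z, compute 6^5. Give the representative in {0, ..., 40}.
27

Use repeated squaring. Binary(5) = 101. Walk through the bits of the exponent 5 left-to-right: at each bit after the leading one, square the running value, then multiply by 6 if the bit is 1 (always reducing mod 41):
  bit 1 = 1 (leading): start with 6.
  bit 2 = 0: square 6^2 = 36 (mod 41).
  bit 3 = 1: square 36^2 = 1296 ≡ 25; bit is 1, so multiply 25·6 = 150 ≡ 27 (mod 41).
Final value: 6^5 ≡ 27 (mod 41).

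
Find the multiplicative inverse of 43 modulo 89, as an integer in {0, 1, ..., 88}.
43^(−1) ≡ 29 (mod 89)

Apply the extended Euclidean algorithm to (89, 43), tracking rows (r, s, t) with s·89 + t·43 = r. Each division r_prev = q·r_cur + r_new produces the new row as (previous row) − q·(current row):
  row A: (89, 1, 0)   [1·89 + 0·43 = 89]
  row B: (43, 0, 1)   [0·89 + 1·43 = 43]
  89 = 2·43 + 3   → row C = row A − 2·row B = (3, 1, −2)   [check: 1·89 − 2·43 = 3]
  43 = 14·3 + 1   → row D = row B − 14·row C = (1, −14, 29)   [check: −14·89 + 29·43 = 1]
  3 = 3·1 + 0   → remainder 0, stop. gcd = 1 (last nonzero row D).
The gcd is 1, so 43 is invertible mod 89. The last nonzero row gives −14·89 + 29·43 = 1, so t = 29. So 43^(−1) ≡ 29 (mod 89). Verify: 43 · 29 = 1247 ≡ 1 (mod 89). ✓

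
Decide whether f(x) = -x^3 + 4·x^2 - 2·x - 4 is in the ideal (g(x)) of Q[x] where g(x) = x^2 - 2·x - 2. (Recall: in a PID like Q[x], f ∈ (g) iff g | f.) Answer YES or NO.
YES

In Q[x] the ideal (g) consists of all multiples of g, so f ∈ (g) iff g | f, i.e. iff the remainder of f on division by g is 0. Divide f by g (g is monic, so eliminate the leading term of the running remainder at each step):
  leading term -x^3: subtract (-x)·g(x) = -x^3 + 2·x^2 + 2·x, leaving 2·x^2 - 4·x - 4
  leading term 2·x^2: subtract (2)·g(x) = 2·x^2 - 4·x - 4, leaving 0
The remainder is 0, so f(x) = g(x) · h(x) with h(x) = 2 - x. Hence g | f, i.e. f ∈ (g).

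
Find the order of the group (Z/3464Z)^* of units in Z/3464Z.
(Z/3464Z)^* consists of the classes a with gcd(a, 3464) = 1, so its order is φ(3464). φ is multiplicative, with φ(p^e) = p^e − p^(e−1). Factorise 3464 = 2^3 · 433. Then
  φ(3464) = (2^3 − 2^2) · (433 − 1) = 4 · 432 = 1728.
Thus |(Z/3464Z)^*| = 1728.

Final answer: |(Z/3464Z)^*| = 1728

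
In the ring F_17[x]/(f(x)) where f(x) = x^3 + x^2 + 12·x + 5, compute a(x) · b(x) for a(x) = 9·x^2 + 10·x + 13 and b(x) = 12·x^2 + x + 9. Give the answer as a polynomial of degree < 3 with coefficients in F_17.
a · b ≡ x^2 + 8·x + 12 (mod f(x))

Multiply as integer polynomials: a · b = 108·x^4 + 129·x^3 + 247·x^2 + 103·x + 117. Reducing coefficients mod 17: a · b ≡ 6·x^4 + 10·x^3 + 9·x^2 + x + 15. Now divide by f(x) = x^3 + x^2 + 12·x + 5 in F_17[x], eliminating the leading term at each step:
  leading term 6·x^4: subtract (6·x)·f(x) = 6·x^4 + 6·x^3 + 4·x^2 + 13·x, leaving 4·x^3 + 5·x^2 + 5·x + 15 (coefficients mod 17)
  leading term 4·x^3: subtract (4)·f(x) = 4·x^3 + 4·x^2 + 14·x + 3, leaving x^2 + 8·x + 12 (coefficients mod 17)
The degree is now < 3, so this is the remainder. Hence a · b ≡ x^2 + 8·x + 12 in F_17[x]/(f).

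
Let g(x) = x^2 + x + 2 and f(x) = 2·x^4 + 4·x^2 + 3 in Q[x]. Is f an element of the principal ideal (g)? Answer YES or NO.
In Q[x] the ideal (g) consists of all multiples of g, so f ∈ (g) iff g | f, i.e. iff the remainder of f on division by g is 0. Divide f by g (g is monic, so eliminate the leading term of the running remainder at each step):
  leading term 2·x^4: subtract (2·x^2)·g(x) = 2·x^4 + 2·x^3 + 4·x^2, leaving 3 - 2·x^3
  leading term -2·x^3: subtract (-2·x)·g(x) = -2·x^3 - 2·x^2 - 4·x, leaving 2·x^2 + 4·x + 3
  leading term 2·x^2: subtract (2)·g(x) = 2·x^2 + 2·x + 4, leaving 2·x - 1
The remainder r(x) = 2·x - 1 ≠ 0 (and deg r < deg g), so g ∤ f, i.e. f ∉ (g).

Final answer: NO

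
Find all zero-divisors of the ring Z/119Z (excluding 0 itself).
An element a ∈ Z/119Z (with a ≠ 0) is a zero-divisor iff gcd(a, 119) > 1 (because a is a unit precisely when gcd(a, n) = 1, and in Z/nZ every nonzero, non-unit element is a zero-divisor). Scan a = 1, ..., 118 and keep those with gcd(a, 119) > 1:
  gcd(7, 119) = 7, gcd(14, 119) = 7, gcd(17, 119) = 17, gcd(21, 119) = 7, gcd(28, 119) = 7, gcd(34, 119) = 17, gcd(35, 119) = 7, gcd(42, 119) = 7, gcd(49, 119) = 7, gcd(51, 119) = 17, gcd(56, 119) = 7, gcd(63, 119) = 7, gcd(68, 119) = 17, gcd(70, 119) = 7, gcd(77, 119) = 7, gcd(84, 119) = 7, gcd(85, 119) = 17, gcd(91, 119) = 7, gcd(98, 119) = 7, gcd(102, 119) = 17, gcd(105, 119) = 7, gcd(112, 119) = 7.
All other a ∈ {1, ..., 118} have gcd(a, 119) = 1 and are units. So the nonzero zero-divisors are exactly the 22 values of a appearing in this scan.

Final answer: nonzero zero-divisors of Z/119Z = {7, 14, 17, 21, 28, 34, 35, 42, 49, 51, 56, 63, 68, 70, 77, 84, 85, 91, 98, 102, 105, 112}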